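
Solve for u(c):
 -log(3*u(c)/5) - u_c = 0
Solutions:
 Integral(1/(log(_y) - log(5) + log(3)), (_y, u(c))) = C1 - c


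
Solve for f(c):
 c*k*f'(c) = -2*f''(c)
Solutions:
 f(c) = Piecewise((-sqrt(pi)*C1*erf(c*sqrt(k)/2)/sqrt(k) - C2, (k > 0) | (k < 0)), (-C1*c - C2, True))


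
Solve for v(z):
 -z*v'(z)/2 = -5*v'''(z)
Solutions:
 v(z) = C1 + Integral(C2*airyai(10^(2/3)*z/10) + C3*airybi(10^(2/3)*z/10), z)


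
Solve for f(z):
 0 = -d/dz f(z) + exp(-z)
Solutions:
 f(z) = C1 - exp(-z)


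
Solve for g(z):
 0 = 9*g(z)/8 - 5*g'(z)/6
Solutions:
 g(z) = C1*exp(27*z/20)


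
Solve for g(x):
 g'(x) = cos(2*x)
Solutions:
 g(x) = C1 + sin(2*x)/2


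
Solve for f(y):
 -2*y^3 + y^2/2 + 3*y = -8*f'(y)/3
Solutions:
 f(y) = C1 + 3*y^4/16 - y^3/16 - 9*y^2/16


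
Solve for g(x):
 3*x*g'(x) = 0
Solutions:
 g(x) = C1


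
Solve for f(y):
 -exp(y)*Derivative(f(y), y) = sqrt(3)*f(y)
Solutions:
 f(y) = C1*exp(sqrt(3)*exp(-y))


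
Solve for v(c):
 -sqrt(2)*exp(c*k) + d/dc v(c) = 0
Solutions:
 v(c) = C1 + sqrt(2)*exp(c*k)/k


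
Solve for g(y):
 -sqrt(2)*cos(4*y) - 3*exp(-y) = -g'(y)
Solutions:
 g(y) = C1 + sqrt(2)*sin(4*y)/4 - 3*exp(-y)


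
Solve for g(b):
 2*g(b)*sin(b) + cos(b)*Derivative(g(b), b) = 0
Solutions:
 g(b) = C1*cos(b)^2


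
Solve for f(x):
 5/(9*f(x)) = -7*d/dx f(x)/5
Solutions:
 f(x) = -sqrt(C1 - 350*x)/21
 f(x) = sqrt(C1 - 350*x)/21


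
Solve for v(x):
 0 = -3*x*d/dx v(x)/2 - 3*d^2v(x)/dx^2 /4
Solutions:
 v(x) = C1 + C2*erf(x)


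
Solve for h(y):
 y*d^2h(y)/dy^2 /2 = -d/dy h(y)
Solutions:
 h(y) = C1 + C2/y


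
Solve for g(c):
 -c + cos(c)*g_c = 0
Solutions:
 g(c) = C1 + Integral(c/cos(c), c)


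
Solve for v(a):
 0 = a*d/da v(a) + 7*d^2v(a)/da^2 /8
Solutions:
 v(a) = C1 + C2*erf(2*sqrt(7)*a/7)


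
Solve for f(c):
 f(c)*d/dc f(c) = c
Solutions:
 f(c) = -sqrt(C1 + c^2)
 f(c) = sqrt(C1 + c^2)


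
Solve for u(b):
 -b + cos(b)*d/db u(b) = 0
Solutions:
 u(b) = C1 + Integral(b/cos(b), b)


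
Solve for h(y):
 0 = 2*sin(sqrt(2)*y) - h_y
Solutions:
 h(y) = C1 - sqrt(2)*cos(sqrt(2)*y)


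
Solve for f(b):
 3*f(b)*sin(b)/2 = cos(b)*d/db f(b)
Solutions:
 f(b) = C1/cos(b)^(3/2)


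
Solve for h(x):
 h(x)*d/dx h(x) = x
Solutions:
 h(x) = -sqrt(C1 + x^2)
 h(x) = sqrt(C1 + x^2)


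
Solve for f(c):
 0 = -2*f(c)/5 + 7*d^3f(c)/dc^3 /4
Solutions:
 f(c) = C3*exp(2*35^(2/3)*c/35) + (C1*sin(sqrt(3)*35^(2/3)*c/35) + C2*cos(sqrt(3)*35^(2/3)*c/35))*exp(-35^(2/3)*c/35)


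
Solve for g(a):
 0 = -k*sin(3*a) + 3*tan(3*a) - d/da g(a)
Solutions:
 g(a) = C1 + k*cos(3*a)/3 - log(cos(3*a))


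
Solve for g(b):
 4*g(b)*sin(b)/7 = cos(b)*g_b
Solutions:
 g(b) = C1/cos(b)^(4/7)


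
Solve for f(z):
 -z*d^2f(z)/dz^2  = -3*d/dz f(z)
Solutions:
 f(z) = C1 + C2*z^4


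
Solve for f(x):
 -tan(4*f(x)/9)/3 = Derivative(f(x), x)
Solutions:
 f(x) = -9*asin(C1*exp(-4*x/27))/4 + 9*pi/4
 f(x) = 9*asin(C1*exp(-4*x/27))/4


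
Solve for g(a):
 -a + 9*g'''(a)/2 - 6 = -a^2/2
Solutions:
 g(a) = C1 + C2*a + C3*a^2 - a^5/540 + a^4/108 + 2*a^3/9


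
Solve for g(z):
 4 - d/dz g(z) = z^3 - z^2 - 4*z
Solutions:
 g(z) = C1 - z^4/4 + z^3/3 + 2*z^2 + 4*z


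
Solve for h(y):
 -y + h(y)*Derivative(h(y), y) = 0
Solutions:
 h(y) = -sqrt(C1 + y^2)
 h(y) = sqrt(C1 + y^2)


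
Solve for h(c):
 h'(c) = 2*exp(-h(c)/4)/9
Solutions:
 h(c) = 4*log(C1 + c/18)


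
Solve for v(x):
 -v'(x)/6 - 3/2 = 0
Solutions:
 v(x) = C1 - 9*x


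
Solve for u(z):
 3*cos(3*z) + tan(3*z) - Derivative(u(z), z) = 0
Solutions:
 u(z) = C1 - log(cos(3*z))/3 + sin(3*z)


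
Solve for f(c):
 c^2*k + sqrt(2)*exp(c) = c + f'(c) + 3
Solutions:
 f(c) = C1 + c^3*k/3 - c^2/2 - 3*c + sqrt(2)*exp(c)


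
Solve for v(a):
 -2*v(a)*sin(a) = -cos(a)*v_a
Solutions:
 v(a) = C1/cos(a)^2


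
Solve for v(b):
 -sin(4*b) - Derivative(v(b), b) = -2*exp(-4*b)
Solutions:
 v(b) = C1 + cos(4*b)/4 - exp(-4*b)/2


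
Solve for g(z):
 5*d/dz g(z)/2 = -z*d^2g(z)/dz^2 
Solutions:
 g(z) = C1 + C2/z^(3/2)


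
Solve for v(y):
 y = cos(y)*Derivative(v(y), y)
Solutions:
 v(y) = C1 + Integral(y/cos(y), y)


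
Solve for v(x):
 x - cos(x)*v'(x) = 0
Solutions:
 v(x) = C1 + Integral(x/cos(x), x)


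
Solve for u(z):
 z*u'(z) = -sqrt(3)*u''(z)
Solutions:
 u(z) = C1 + C2*erf(sqrt(2)*3^(3/4)*z/6)


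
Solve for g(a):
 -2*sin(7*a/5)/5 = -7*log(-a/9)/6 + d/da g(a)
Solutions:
 g(a) = C1 + 7*a*log(-a)/6 - 7*a*log(3)/3 - 7*a/6 + 2*cos(7*a/5)/7


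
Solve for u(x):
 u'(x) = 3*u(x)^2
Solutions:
 u(x) = -1/(C1 + 3*x)


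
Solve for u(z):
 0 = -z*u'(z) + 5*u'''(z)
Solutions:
 u(z) = C1 + Integral(C2*airyai(5^(2/3)*z/5) + C3*airybi(5^(2/3)*z/5), z)


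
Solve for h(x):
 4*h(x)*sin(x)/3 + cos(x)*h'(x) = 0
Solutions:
 h(x) = C1*cos(x)^(4/3)


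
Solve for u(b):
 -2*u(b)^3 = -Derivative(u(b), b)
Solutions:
 u(b) = -sqrt(2)*sqrt(-1/(C1 + 2*b))/2
 u(b) = sqrt(2)*sqrt(-1/(C1 + 2*b))/2


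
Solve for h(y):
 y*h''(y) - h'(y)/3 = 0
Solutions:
 h(y) = C1 + C2*y^(4/3)


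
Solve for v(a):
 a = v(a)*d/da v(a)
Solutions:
 v(a) = -sqrt(C1 + a^2)
 v(a) = sqrt(C1 + a^2)


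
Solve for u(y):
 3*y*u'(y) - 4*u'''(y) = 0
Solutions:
 u(y) = C1 + Integral(C2*airyai(6^(1/3)*y/2) + C3*airybi(6^(1/3)*y/2), y)


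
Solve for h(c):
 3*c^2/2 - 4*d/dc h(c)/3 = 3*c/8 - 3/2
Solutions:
 h(c) = C1 + 3*c^3/8 - 9*c^2/64 + 9*c/8


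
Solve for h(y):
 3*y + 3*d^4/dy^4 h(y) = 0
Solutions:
 h(y) = C1 + C2*y + C3*y^2 + C4*y^3 - y^5/120


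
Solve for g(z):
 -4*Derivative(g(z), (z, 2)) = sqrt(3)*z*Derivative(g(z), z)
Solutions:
 g(z) = C1 + C2*erf(sqrt(2)*3^(1/4)*z/4)


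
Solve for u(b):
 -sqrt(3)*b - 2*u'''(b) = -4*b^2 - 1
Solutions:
 u(b) = C1 + C2*b + C3*b^2 + b^5/30 - sqrt(3)*b^4/48 + b^3/12


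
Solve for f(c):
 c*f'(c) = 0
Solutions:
 f(c) = C1


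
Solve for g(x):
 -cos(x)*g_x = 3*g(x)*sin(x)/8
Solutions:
 g(x) = C1*cos(x)^(3/8)


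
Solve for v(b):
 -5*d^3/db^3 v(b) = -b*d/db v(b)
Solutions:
 v(b) = C1 + Integral(C2*airyai(5^(2/3)*b/5) + C3*airybi(5^(2/3)*b/5), b)


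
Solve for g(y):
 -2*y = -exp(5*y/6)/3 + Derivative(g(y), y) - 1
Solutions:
 g(y) = C1 - y^2 + y + 2*exp(5*y/6)/5


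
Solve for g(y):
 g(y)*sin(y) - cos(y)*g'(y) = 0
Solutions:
 g(y) = C1/cos(y)


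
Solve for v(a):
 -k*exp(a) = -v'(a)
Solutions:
 v(a) = C1 + k*exp(a)


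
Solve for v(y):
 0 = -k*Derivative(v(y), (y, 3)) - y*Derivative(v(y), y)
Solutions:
 v(y) = C1 + Integral(C2*airyai(y*(-1/k)^(1/3)) + C3*airybi(y*(-1/k)^(1/3)), y)


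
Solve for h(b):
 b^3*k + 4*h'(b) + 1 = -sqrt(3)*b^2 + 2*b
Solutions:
 h(b) = C1 - b^4*k/16 - sqrt(3)*b^3/12 + b^2/4 - b/4


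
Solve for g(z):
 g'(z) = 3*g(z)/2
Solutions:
 g(z) = C1*exp(3*z/2)


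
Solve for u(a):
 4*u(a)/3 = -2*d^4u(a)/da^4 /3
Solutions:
 u(a) = (C1*sin(2^(3/4)*a/2) + C2*cos(2^(3/4)*a/2))*exp(-2^(3/4)*a/2) + (C3*sin(2^(3/4)*a/2) + C4*cos(2^(3/4)*a/2))*exp(2^(3/4)*a/2)


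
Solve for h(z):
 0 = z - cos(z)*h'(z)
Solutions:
 h(z) = C1 + Integral(z/cos(z), z)


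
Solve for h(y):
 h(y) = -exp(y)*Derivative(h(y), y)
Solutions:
 h(y) = C1*exp(exp(-y))


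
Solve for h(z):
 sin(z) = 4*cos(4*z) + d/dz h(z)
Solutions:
 h(z) = C1 - sin(4*z) - cos(z)


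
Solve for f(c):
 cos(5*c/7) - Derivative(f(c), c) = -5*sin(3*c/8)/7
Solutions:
 f(c) = C1 + 7*sin(5*c/7)/5 - 40*cos(3*c/8)/21


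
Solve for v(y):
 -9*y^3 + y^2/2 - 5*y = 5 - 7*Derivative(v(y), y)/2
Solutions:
 v(y) = C1 + 9*y^4/14 - y^3/21 + 5*y^2/7 + 10*y/7


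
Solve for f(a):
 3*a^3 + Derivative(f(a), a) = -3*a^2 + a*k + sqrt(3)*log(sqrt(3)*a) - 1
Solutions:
 f(a) = C1 - 3*a^4/4 - a^3 + a^2*k/2 + sqrt(3)*a*log(a) - sqrt(3)*a - a + sqrt(3)*a*log(3)/2


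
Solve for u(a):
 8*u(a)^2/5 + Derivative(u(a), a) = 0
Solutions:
 u(a) = 5/(C1 + 8*a)


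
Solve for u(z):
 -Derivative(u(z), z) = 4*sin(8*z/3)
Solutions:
 u(z) = C1 + 3*cos(8*z/3)/2


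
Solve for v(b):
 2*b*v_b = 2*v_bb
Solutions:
 v(b) = C1 + C2*erfi(sqrt(2)*b/2)


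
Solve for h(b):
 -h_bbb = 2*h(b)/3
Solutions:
 h(b) = C3*exp(-2^(1/3)*3^(2/3)*b/3) + (C1*sin(2^(1/3)*3^(1/6)*b/2) + C2*cos(2^(1/3)*3^(1/6)*b/2))*exp(2^(1/3)*3^(2/3)*b/6)


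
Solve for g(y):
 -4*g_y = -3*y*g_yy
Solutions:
 g(y) = C1 + C2*y^(7/3)


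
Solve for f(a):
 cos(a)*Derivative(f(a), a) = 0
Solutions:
 f(a) = C1


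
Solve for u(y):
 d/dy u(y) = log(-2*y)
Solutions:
 u(y) = C1 + y*log(-y) + y*(-1 + log(2))


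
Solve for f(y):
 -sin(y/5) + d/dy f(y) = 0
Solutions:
 f(y) = C1 - 5*cos(y/5)


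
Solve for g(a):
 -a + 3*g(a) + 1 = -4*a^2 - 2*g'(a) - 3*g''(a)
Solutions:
 g(a) = -4*a^2/3 + 19*a/9 + (C1*sin(2*sqrt(2)*a/3) + C2*cos(2*sqrt(2)*a/3))*exp(-a/3) + 25/27


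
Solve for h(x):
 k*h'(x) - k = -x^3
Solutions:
 h(x) = C1 + x - x^4/(4*k)


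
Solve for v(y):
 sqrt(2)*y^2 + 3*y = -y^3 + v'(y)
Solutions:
 v(y) = C1 + y^4/4 + sqrt(2)*y^3/3 + 3*y^2/2


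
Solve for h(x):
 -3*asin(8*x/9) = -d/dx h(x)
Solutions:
 h(x) = C1 + 3*x*asin(8*x/9) + 3*sqrt(81 - 64*x^2)/8


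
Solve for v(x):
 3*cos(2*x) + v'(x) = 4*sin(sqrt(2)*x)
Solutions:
 v(x) = C1 - 3*sin(2*x)/2 - 2*sqrt(2)*cos(sqrt(2)*x)


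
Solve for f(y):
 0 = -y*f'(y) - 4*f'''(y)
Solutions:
 f(y) = C1 + Integral(C2*airyai(-2^(1/3)*y/2) + C3*airybi(-2^(1/3)*y/2), y)


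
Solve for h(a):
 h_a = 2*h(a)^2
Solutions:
 h(a) = -1/(C1 + 2*a)


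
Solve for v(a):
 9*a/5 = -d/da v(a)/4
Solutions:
 v(a) = C1 - 18*a^2/5


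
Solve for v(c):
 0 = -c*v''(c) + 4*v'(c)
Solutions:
 v(c) = C1 + C2*c^5


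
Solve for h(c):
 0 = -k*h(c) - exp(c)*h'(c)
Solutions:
 h(c) = C1*exp(k*exp(-c))


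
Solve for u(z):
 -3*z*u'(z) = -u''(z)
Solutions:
 u(z) = C1 + C2*erfi(sqrt(6)*z/2)


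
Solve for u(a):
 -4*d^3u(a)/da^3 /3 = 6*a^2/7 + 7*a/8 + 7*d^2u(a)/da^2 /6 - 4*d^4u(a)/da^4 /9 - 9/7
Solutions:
 u(a) = C1 + C2*a + C3*exp(a*(6 - sqrt(78))/4) + C4*exp(a*(6 + sqrt(78))/4) - 3*a^4/49 + 425*a^3/2744 - 624*a^2/2401


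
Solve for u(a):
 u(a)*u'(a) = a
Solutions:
 u(a) = -sqrt(C1 + a^2)
 u(a) = sqrt(C1 + a^2)


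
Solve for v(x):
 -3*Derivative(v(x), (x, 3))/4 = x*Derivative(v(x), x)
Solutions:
 v(x) = C1 + Integral(C2*airyai(-6^(2/3)*x/3) + C3*airybi(-6^(2/3)*x/3), x)


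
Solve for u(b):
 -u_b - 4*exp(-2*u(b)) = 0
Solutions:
 u(b) = log(-sqrt(C1 - 8*b))
 u(b) = log(C1 - 8*b)/2


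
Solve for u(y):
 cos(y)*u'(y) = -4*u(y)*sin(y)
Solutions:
 u(y) = C1*cos(y)^4


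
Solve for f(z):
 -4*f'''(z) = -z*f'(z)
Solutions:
 f(z) = C1 + Integral(C2*airyai(2^(1/3)*z/2) + C3*airybi(2^(1/3)*z/2), z)


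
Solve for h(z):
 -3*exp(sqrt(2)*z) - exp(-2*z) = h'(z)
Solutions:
 h(z) = C1 - 3*sqrt(2)*exp(sqrt(2)*z)/2 + exp(-2*z)/2


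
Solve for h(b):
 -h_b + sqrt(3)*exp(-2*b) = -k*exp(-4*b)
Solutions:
 h(b) = C1 - k*exp(-4*b)/4 - sqrt(3)*exp(-2*b)/2


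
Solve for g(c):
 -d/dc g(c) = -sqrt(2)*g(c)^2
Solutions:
 g(c) = -1/(C1 + sqrt(2)*c)


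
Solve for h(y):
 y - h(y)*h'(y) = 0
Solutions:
 h(y) = -sqrt(C1 + y^2)
 h(y) = sqrt(C1 + y^2)


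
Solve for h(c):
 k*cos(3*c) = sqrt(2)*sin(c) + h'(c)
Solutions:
 h(c) = C1 + k*sin(3*c)/3 + sqrt(2)*cos(c)


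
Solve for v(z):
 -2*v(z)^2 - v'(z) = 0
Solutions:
 v(z) = 1/(C1 + 2*z)


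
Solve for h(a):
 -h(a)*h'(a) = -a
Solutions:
 h(a) = -sqrt(C1 + a^2)
 h(a) = sqrt(C1 + a^2)


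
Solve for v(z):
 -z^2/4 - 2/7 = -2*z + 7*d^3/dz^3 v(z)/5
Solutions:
 v(z) = C1 + C2*z + C3*z^2 - z^5/336 + 5*z^4/84 - 5*z^3/147


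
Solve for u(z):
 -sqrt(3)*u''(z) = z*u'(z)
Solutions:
 u(z) = C1 + C2*erf(sqrt(2)*3^(3/4)*z/6)


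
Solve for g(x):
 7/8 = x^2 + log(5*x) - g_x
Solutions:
 g(x) = C1 + x^3/3 + x*log(x) - 15*x/8 + x*log(5)


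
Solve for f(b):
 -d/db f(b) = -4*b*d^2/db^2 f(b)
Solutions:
 f(b) = C1 + C2*b^(5/4)


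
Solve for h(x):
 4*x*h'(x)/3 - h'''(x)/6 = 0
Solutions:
 h(x) = C1 + Integral(C2*airyai(2*x) + C3*airybi(2*x), x)


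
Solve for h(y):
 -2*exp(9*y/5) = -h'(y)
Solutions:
 h(y) = C1 + 10*exp(9*y/5)/9


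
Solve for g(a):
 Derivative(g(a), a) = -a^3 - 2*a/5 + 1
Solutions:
 g(a) = C1 - a^4/4 - a^2/5 + a


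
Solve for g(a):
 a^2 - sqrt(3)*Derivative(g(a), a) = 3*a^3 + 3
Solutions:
 g(a) = C1 - sqrt(3)*a^4/4 + sqrt(3)*a^3/9 - sqrt(3)*a


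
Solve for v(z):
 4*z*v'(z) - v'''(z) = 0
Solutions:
 v(z) = C1 + Integral(C2*airyai(2^(2/3)*z) + C3*airybi(2^(2/3)*z), z)


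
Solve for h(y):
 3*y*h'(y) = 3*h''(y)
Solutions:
 h(y) = C1 + C2*erfi(sqrt(2)*y/2)


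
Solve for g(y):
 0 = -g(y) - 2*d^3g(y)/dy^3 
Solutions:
 g(y) = C3*exp(-2^(2/3)*y/2) + (C1*sin(2^(2/3)*sqrt(3)*y/4) + C2*cos(2^(2/3)*sqrt(3)*y/4))*exp(2^(2/3)*y/4)


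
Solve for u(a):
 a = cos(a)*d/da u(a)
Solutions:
 u(a) = C1 + Integral(a/cos(a), a)


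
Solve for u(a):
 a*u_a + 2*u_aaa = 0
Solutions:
 u(a) = C1 + Integral(C2*airyai(-2^(2/3)*a/2) + C3*airybi(-2^(2/3)*a/2), a)


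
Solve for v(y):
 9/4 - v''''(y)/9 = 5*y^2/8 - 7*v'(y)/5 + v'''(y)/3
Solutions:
 v(y) = C1 + C2*exp(-y*(10^(1/3)/(2*(3*sqrt(301) + 53)^(1/3)) + 1 + 10^(2/3)*(3*sqrt(301) + 53)^(1/3)/20))*sin(10^(1/3)*sqrt(3)*y*(-10^(1/3)*(3*sqrt(301) + 53)^(1/3) + 10/(3*sqrt(301) + 53)^(1/3))/20) + C3*exp(-y*(10^(1/3)/(2*(3*sqrt(301) + 53)^(1/3)) + 1 + 10^(2/3)*(3*sqrt(301) + 53)^(1/3)/20))*cos(10^(1/3)*sqrt(3)*y*(-10^(1/3)*(3*sqrt(301) + 53)^(1/3) + 10/(3*sqrt(301) + 53)^(1/3))/20) + C4*exp(y*(-1 + 10^(1/3)/(3*sqrt(301) + 53)^(1/3) + 10^(2/3)*(3*sqrt(301) + 53)^(1/3)/10)) + 25*y^3/168 - 205*y/147


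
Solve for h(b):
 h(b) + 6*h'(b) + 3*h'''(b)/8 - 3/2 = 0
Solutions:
 h(b) = C1*exp(6^(1/3)*b*(-8*3^(1/3)/(3 + sqrt(777))^(1/3) + 2^(1/3)*(3 + sqrt(777))^(1/3))/6)*sin(2^(1/3)*3^(1/6)*b*(4/(3 + sqrt(777))^(1/3) + 2^(1/3)*3^(2/3)*(3 + sqrt(777))^(1/3)/6)) + C2*exp(6^(1/3)*b*(-8*3^(1/3)/(3 + sqrt(777))^(1/3) + 2^(1/3)*(3 + sqrt(777))^(1/3))/6)*cos(2^(1/3)*3^(1/6)*b*(4/(3 + sqrt(777))^(1/3) + 2^(1/3)*3^(2/3)*(3 + sqrt(777))^(1/3)/6)) + C3*exp(-6^(1/3)*b*(-8*3^(1/3)/(3 + sqrt(777))^(1/3) + 2^(1/3)*(3 + sqrt(777))^(1/3))/3) + 3/2


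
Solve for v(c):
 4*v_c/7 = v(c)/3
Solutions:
 v(c) = C1*exp(7*c/12)


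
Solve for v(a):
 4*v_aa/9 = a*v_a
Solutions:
 v(a) = C1 + C2*erfi(3*sqrt(2)*a/4)


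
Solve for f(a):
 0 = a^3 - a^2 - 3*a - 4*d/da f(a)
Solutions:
 f(a) = C1 + a^4/16 - a^3/12 - 3*a^2/8


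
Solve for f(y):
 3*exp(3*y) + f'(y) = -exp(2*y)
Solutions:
 f(y) = C1 - exp(3*y) - exp(2*y)/2


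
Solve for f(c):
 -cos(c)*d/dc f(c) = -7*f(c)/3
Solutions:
 f(c) = C1*(sin(c) + 1)^(7/6)/(sin(c) - 1)^(7/6)


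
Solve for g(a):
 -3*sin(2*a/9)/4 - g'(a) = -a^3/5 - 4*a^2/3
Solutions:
 g(a) = C1 + a^4/20 + 4*a^3/9 + 27*cos(2*a/9)/8


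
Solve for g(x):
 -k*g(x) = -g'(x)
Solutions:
 g(x) = C1*exp(k*x)


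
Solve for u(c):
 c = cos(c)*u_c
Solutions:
 u(c) = C1 + Integral(c/cos(c), c)


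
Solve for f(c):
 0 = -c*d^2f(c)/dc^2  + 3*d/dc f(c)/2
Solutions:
 f(c) = C1 + C2*c^(5/2)


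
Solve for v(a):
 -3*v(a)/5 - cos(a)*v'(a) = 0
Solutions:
 v(a) = C1*(sin(a) - 1)^(3/10)/(sin(a) + 1)^(3/10)


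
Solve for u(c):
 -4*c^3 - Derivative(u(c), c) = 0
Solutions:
 u(c) = C1 - c^4


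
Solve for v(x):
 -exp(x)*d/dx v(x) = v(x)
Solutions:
 v(x) = C1*exp(exp(-x))


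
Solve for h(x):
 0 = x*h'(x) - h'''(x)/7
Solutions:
 h(x) = C1 + Integral(C2*airyai(7^(1/3)*x) + C3*airybi(7^(1/3)*x), x)


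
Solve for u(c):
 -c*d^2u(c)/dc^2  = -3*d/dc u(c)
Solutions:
 u(c) = C1 + C2*c^4


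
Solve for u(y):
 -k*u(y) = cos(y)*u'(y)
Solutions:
 u(y) = C1*exp(k*(log(sin(y) - 1) - log(sin(y) + 1))/2)


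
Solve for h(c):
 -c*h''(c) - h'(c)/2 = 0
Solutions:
 h(c) = C1 + C2*sqrt(c)


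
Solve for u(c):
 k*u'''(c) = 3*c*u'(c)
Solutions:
 u(c) = C1 + Integral(C2*airyai(3^(1/3)*c*(1/k)^(1/3)) + C3*airybi(3^(1/3)*c*(1/k)^(1/3)), c)


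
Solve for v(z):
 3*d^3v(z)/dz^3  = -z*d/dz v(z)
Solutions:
 v(z) = C1 + Integral(C2*airyai(-3^(2/3)*z/3) + C3*airybi(-3^(2/3)*z/3), z)


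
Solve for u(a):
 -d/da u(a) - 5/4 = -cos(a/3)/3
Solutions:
 u(a) = C1 - 5*a/4 + sin(a/3)


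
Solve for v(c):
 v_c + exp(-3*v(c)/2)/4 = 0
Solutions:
 v(c) = 2*log(C1 - 3*c/8)/3
 v(c) = 2*log((-3^(1/3) - 3^(5/6)*I)*(C1 - c)^(1/3)/4)
 v(c) = 2*log((-3^(1/3) + 3^(5/6)*I)*(C1 - c)^(1/3)/4)


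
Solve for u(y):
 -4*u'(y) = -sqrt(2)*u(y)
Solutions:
 u(y) = C1*exp(sqrt(2)*y/4)


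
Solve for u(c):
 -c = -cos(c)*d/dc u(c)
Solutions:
 u(c) = C1 + Integral(c/cos(c), c)


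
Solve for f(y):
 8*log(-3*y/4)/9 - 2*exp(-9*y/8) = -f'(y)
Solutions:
 f(y) = C1 - 8*y*log(-y)/9 + 8*y*(-log(3) + 1 + 2*log(2))/9 - 16*exp(-9*y/8)/9


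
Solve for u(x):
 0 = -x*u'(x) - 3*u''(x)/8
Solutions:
 u(x) = C1 + C2*erf(2*sqrt(3)*x/3)


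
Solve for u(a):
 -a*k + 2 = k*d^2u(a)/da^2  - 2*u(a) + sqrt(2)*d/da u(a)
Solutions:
 u(a) = C1*exp(sqrt(2)*a*(sqrt(4*k + 1) - 1)/(2*k)) + C2*exp(-sqrt(2)*a*(sqrt(4*k + 1) + 1)/(2*k)) + a*k/2 + sqrt(2)*k/4 - 1


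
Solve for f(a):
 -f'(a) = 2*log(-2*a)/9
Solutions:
 f(a) = C1 - 2*a*log(-a)/9 + 2*a*(1 - log(2))/9


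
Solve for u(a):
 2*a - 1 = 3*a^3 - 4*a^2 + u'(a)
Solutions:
 u(a) = C1 - 3*a^4/4 + 4*a^3/3 + a^2 - a


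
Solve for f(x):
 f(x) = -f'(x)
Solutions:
 f(x) = C1*exp(-x)


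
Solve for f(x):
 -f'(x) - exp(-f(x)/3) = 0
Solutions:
 f(x) = 3*log(C1 - x/3)


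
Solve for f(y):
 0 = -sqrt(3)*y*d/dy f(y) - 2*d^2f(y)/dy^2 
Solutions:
 f(y) = C1 + C2*erf(3^(1/4)*y/2)


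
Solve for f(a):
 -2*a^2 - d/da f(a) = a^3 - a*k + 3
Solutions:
 f(a) = C1 - a^4/4 - 2*a^3/3 + a^2*k/2 - 3*a


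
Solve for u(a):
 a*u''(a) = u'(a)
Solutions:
 u(a) = C1 + C2*a^2


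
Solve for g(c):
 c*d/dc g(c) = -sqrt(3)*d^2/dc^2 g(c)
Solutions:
 g(c) = C1 + C2*erf(sqrt(2)*3^(3/4)*c/6)


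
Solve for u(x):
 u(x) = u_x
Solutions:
 u(x) = C1*exp(x)


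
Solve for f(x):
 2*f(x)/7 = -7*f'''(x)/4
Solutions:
 f(x) = C3*exp(-2*7^(1/3)*x/7) + (C1*sin(sqrt(3)*7^(1/3)*x/7) + C2*cos(sqrt(3)*7^(1/3)*x/7))*exp(7^(1/3)*x/7)


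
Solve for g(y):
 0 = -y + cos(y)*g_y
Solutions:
 g(y) = C1 + Integral(y/cos(y), y)


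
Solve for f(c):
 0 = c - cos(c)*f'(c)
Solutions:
 f(c) = C1 + Integral(c/cos(c), c)


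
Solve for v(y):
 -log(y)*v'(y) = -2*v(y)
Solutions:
 v(y) = C1*exp(2*li(y))


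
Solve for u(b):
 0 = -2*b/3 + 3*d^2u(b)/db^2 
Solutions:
 u(b) = C1 + C2*b + b^3/27


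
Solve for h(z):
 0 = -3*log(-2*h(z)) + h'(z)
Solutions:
 -Integral(1/(log(-_y) + log(2)), (_y, h(z)))/3 = C1 - z


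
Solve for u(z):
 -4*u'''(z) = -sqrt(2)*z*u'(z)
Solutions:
 u(z) = C1 + Integral(C2*airyai(sqrt(2)*z/2) + C3*airybi(sqrt(2)*z/2), z)


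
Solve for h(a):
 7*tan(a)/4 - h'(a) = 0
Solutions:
 h(a) = C1 - 7*log(cos(a))/4


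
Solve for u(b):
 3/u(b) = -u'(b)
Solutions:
 u(b) = -sqrt(C1 - 6*b)
 u(b) = sqrt(C1 - 6*b)


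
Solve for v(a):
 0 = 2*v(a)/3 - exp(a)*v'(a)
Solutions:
 v(a) = C1*exp(-2*exp(-a)/3)


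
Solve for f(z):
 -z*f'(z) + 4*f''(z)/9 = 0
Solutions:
 f(z) = C1 + C2*erfi(3*sqrt(2)*z/4)


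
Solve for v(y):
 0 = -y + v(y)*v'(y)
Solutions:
 v(y) = -sqrt(C1 + y^2)
 v(y) = sqrt(C1 + y^2)


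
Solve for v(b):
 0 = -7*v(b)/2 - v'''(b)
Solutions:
 v(b) = C3*exp(-2^(2/3)*7^(1/3)*b/2) + (C1*sin(2^(2/3)*sqrt(3)*7^(1/3)*b/4) + C2*cos(2^(2/3)*sqrt(3)*7^(1/3)*b/4))*exp(2^(2/3)*7^(1/3)*b/4)


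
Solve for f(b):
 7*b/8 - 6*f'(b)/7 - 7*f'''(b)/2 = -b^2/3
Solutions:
 f(b) = C1 + C2*sin(2*sqrt(3)*b/7) + C3*cos(2*sqrt(3)*b/7) + 7*b^3/54 + 49*b^2/96 - 343*b/108


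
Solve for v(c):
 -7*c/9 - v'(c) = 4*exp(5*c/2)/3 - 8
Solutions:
 v(c) = C1 - 7*c^2/18 + 8*c - 8*exp(5*c/2)/15


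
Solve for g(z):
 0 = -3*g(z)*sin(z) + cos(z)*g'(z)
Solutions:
 g(z) = C1/cos(z)^3


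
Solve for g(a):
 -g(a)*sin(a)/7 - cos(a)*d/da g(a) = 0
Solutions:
 g(a) = C1*cos(a)^(1/7)


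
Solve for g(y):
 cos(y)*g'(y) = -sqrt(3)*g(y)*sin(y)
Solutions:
 g(y) = C1*cos(y)^(sqrt(3))


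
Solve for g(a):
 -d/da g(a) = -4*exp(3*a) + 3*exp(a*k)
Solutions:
 g(a) = C1 + 4*exp(3*a)/3 - 3*exp(a*k)/k


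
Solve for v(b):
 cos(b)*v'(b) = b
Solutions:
 v(b) = C1 + Integral(b/cos(b), b)


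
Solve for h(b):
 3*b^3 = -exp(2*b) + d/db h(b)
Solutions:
 h(b) = C1 + 3*b^4/4 + exp(2*b)/2


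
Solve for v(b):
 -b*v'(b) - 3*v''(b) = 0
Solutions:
 v(b) = C1 + C2*erf(sqrt(6)*b/6)


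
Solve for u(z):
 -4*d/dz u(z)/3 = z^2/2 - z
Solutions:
 u(z) = C1 - z^3/8 + 3*z^2/8


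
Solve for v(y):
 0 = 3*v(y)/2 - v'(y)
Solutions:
 v(y) = C1*exp(3*y/2)


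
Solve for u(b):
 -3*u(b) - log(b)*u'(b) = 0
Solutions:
 u(b) = C1*exp(-3*li(b))


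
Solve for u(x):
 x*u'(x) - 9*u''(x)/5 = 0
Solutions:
 u(x) = C1 + C2*erfi(sqrt(10)*x/6)


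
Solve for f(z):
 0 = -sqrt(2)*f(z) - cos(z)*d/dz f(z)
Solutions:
 f(z) = C1*(sin(z) - 1)^(sqrt(2)/2)/(sin(z) + 1)^(sqrt(2)/2)


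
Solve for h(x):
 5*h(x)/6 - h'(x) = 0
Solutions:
 h(x) = C1*exp(5*x/6)


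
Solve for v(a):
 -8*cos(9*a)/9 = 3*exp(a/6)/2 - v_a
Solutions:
 v(a) = C1 + 9*exp(a/6) + 8*sin(9*a)/81


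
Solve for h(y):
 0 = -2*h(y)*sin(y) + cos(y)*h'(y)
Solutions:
 h(y) = C1/cos(y)^2


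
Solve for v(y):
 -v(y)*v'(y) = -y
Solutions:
 v(y) = -sqrt(C1 + y^2)
 v(y) = sqrt(C1 + y^2)


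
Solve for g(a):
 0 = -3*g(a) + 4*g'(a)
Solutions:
 g(a) = C1*exp(3*a/4)


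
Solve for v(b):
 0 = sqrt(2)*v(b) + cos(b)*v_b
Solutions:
 v(b) = C1*(sin(b) - 1)^(sqrt(2)/2)/(sin(b) + 1)^(sqrt(2)/2)


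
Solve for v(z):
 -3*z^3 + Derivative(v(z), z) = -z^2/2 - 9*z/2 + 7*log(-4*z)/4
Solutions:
 v(z) = C1 + 3*z^4/4 - z^3/6 - 9*z^2/4 + 7*z*log(-z)/4 + 7*z*(-1 + 2*log(2))/4


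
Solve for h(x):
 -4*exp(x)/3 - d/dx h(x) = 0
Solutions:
 h(x) = C1 - 4*exp(x)/3


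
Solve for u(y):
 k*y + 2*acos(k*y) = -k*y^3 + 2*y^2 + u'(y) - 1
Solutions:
 u(y) = C1 + k*y^4/4 + k*y^2/2 - 2*y^3/3 + y + 2*Piecewise((y*acos(k*y) - sqrt(-k^2*y^2 + 1)/k, Ne(k, 0)), (pi*y/2, True))


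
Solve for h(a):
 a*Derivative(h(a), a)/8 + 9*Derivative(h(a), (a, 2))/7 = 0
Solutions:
 h(a) = C1 + C2*erf(sqrt(7)*a/12)


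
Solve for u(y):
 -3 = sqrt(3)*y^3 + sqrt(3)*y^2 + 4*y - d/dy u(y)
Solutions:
 u(y) = C1 + sqrt(3)*y^4/4 + sqrt(3)*y^3/3 + 2*y^2 + 3*y


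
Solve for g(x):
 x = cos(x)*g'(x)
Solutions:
 g(x) = C1 + Integral(x/cos(x), x)


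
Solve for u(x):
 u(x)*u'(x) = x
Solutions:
 u(x) = -sqrt(C1 + x^2)
 u(x) = sqrt(C1 + x^2)


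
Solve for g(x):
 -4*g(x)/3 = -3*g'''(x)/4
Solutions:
 g(x) = C3*exp(2*6^(1/3)*x/3) + (C1*sin(2^(1/3)*3^(5/6)*x/3) + C2*cos(2^(1/3)*3^(5/6)*x/3))*exp(-6^(1/3)*x/3)


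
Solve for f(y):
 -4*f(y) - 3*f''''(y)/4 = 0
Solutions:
 f(y) = (C1*sin(sqrt(2)*3^(3/4)*y/3) + C2*cos(sqrt(2)*3^(3/4)*y/3))*exp(-sqrt(2)*3^(3/4)*y/3) + (C3*sin(sqrt(2)*3^(3/4)*y/3) + C4*cos(sqrt(2)*3^(3/4)*y/3))*exp(sqrt(2)*3^(3/4)*y/3)


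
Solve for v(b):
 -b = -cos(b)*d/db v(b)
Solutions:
 v(b) = C1 + Integral(b/cos(b), b)


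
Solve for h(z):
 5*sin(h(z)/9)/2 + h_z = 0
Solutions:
 5*z/2 + 9*log(cos(h(z)/9) - 1)/2 - 9*log(cos(h(z)/9) + 1)/2 = C1


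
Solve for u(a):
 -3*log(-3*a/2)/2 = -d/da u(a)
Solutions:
 u(a) = C1 + 3*a*log(-a)/2 + 3*a*(-1 - log(2) + log(3))/2


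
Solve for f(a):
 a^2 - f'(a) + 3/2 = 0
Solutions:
 f(a) = C1 + a^3/3 + 3*a/2


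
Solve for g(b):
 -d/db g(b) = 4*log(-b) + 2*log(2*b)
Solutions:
 g(b) = C1 - 6*b*log(b) + 2*b*(-log(2) + 3 - 2*I*pi)


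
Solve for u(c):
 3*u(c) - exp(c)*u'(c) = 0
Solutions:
 u(c) = C1*exp(-3*exp(-c))


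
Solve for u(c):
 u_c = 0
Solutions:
 u(c) = C1


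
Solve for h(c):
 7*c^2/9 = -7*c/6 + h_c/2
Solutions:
 h(c) = C1 + 14*c^3/27 + 7*c^2/6


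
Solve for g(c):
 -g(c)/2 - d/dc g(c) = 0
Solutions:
 g(c) = C1*exp(-c/2)


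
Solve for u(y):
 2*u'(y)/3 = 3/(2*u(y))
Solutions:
 u(y) = -sqrt(C1 + 18*y)/2
 u(y) = sqrt(C1 + 18*y)/2


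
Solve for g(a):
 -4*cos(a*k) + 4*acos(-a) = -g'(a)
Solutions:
 g(a) = C1 - 4*a*acos(-a) - 4*sqrt(1 - a^2) + 4*Piecewise((sin(a*k)/k, Ne(k, 0)), (a, True))


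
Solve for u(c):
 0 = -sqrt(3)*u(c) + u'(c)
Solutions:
 u(c) = C1*exp(sqrt(3)*c)


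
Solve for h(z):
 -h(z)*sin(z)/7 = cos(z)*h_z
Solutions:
 h(z) = C1*cos(z)^(1/7)


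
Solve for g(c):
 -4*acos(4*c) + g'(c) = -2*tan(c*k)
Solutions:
 g(c) = C1 + 4*c*acos(4*c) - sqrt(1 - 16*c^2) - 2*Piecewise((-log(cos(c*k))/k, Ne(k, 0)), (0, True))


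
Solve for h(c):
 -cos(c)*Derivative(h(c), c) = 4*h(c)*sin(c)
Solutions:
 h(c) = C1*cos(c)^4


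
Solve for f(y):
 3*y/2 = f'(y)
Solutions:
 f(y) = C1 + 3*y^2/4


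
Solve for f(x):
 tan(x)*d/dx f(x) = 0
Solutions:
 f(x) = C1


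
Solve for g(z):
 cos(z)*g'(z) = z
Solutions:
 g(z) = C1 + Integral(z/cos(z), z)


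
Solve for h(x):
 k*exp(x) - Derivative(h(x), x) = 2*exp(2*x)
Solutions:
 h(x) = C1 + k*exp(x) - exp(2*x)


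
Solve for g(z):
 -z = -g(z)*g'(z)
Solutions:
 g(z) = -sqrt(C1 + z^2)
 g(z) = sqrt(C1 + z^2)


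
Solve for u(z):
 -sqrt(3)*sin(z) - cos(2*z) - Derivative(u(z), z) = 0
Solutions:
 u(z) = C1 - sin(2*z)/2 + sqrt(3)*cos(z)


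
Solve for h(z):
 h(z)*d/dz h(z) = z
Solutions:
 h(z) = -sqrt(C1 + z^2)
 h(z) = sqrt(C1 + z^2)


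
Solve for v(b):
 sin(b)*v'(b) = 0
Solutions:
 v(b) = C1


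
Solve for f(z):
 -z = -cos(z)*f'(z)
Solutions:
 f(z) = C1 + Integral(z/cos(z), z)


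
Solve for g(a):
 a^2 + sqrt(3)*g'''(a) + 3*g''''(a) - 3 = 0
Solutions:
 g(a) = C1 + C2*a + C3*a^2 + C4*exp(-sqrt(3)*a/3) - sqrt(3)*a^5/180 + a^4/12 - sqrt(3)*a^3/6


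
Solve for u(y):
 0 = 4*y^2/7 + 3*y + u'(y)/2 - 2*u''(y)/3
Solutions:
 u(y) = C1 + C2*exp(3*y/4) - 8*y^3/21 - 95*y^2/21 - 760*y/63


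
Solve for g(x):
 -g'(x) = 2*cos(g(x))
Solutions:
 g(x) = pi - asin((C1 + exp(4*x))/(C1 - exp(4*x)))
 g(x) = asin((C1 + exp(4*x))/(C1 - exp(4*x)))


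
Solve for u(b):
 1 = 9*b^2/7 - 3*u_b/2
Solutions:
 u(b) = C1 + 2*b^3/7 - 2*b/3


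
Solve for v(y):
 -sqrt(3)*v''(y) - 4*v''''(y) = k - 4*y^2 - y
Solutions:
 v(y) = C1 + C2*y + C3*sin(3^(1/4)*y/2) + C4*cos(3^(1/4)*y/2) + sqrt(3)*y^4/9 + sqrt(3)*y^3/18 + y^2*(-sqrt(3)*k - 32)/6


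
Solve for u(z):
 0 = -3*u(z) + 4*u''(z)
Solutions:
 u(z) = C1*exp(-sqrt(3)*z/2) + C2*exp(sqrt(3)*z/2)


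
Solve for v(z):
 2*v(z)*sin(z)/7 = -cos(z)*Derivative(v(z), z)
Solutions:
 v(z) = C1*cos(z)^(2/7)


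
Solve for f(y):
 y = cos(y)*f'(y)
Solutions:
 f(y) = C1 + Integral(y/cos(y), y)


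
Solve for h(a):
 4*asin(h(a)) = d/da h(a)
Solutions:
 Integral(1/asin(_y), (_y, h(a))) = C1 + 4*a


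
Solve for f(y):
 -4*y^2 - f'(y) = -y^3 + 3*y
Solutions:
 f(y) = C1 + y^4/4 - 4*y^3/3 - 3*y^2/2


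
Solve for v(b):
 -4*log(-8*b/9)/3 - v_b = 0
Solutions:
 v(b) = C1 - 4*b*log(-b)/3 + b*(-4*log(2) + 4/3 + 8*log(3)/3)


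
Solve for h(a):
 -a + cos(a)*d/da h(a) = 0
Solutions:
 h(a) = C1 + Integral(a/cos(a), a)


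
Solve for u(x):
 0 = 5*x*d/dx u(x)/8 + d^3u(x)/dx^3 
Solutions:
 u(x) = C1 + Integral(C2*airyai(-5^(1/3)*x/2) + C3*airybi(-5^(1/3)*x/2), x)


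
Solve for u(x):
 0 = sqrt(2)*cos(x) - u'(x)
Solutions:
 u(x) = C1 + sqrt(2)*sin(x)


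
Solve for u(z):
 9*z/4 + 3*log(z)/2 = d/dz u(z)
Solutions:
 u(z) = C1 + 9*z^2/8 + 3*z*log(z)/2 - 3*z/2


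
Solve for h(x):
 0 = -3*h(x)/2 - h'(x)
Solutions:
 h(x) = C1*exp(-3*x/2)


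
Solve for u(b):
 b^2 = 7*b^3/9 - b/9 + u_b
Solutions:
 u(b) = C1 - 7*b^4/36 + b^3/3 + b^2/18


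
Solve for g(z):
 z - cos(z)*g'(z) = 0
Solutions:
 g(z) = C1 + Integral(z/cos(z), z)


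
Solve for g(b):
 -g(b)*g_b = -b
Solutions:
 g(b) = -sqrt(C1 + b^2)
 g(b) = sqrt(C1 + b^2)


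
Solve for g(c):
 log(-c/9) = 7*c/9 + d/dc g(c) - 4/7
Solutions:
 g(c) = C1 - 7*c^2/18 + c*log(-c) + c*(-2*log(3) - 3/7)


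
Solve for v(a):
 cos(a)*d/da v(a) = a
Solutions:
 v(a) = C1 + Integral(a/cos(a), a)


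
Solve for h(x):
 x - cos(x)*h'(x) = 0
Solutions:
 h(x) = C1 + Integral(x/cos(x), x)


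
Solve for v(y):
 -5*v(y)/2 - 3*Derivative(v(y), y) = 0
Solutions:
 v(y) = C1*exp(-5*y/6)


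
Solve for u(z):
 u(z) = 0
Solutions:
 u(z) = 0


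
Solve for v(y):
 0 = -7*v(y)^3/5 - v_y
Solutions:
 v(y) = -sqrt(10)*sqrt(-1/(C1 - 7*y))/2
 v(y) = sqrt(10)*sqrt(-1/(C1 - 7*y))/2


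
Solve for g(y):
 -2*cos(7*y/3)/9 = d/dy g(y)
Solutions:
 g(y) = C1 - 2*sin(7*y/3)/21


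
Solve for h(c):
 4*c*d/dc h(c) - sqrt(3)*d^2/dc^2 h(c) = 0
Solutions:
 h(c) = C1 + C2*erfi(sqrt(2)*3^(3/4)*c/3)


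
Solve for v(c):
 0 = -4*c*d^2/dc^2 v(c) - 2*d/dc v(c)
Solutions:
 v(c) = C1 + C2*sqrt(c)


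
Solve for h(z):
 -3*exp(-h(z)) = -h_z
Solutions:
 h(z) = log(C1 + 3*z)


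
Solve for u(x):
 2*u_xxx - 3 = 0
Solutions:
 u(x) = C1 + C2*x + C3*x^2 + x^3/4


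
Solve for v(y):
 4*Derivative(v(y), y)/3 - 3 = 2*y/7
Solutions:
 v(y) = C1 + 3*y^2/28 + 9*y/4


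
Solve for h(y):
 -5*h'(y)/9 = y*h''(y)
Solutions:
 h(y) = C1 + C2*y^(4/9)


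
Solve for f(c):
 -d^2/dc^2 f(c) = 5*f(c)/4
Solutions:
 f(c) = C1*sin(sqrt(5)*c/2) + C2*cos(sqrt(5)*c/2)


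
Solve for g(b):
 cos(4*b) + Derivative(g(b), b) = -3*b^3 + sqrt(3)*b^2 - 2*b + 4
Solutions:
 g(b) = C1 - 3*b^4/4 + sqrt(3)*b^3/3 - b^2 + 4*b - sin(4*b)/4


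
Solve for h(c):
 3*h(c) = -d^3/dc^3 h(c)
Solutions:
 h(c) = C3*exp(-3^(1/3)*c) + (C1*sin(3^(5/6)*c/2) + C2*cos(3^(5/6)*c/2))*exp(3^(1/3)*c/2)


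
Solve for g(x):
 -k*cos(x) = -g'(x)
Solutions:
 g(x) = C1 + k*sin(x)


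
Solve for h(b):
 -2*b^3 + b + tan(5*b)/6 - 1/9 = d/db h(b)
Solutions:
 h(b) = C1 - b^4/2 + b^2/2 - b/9 - log(cos(5*b))/30


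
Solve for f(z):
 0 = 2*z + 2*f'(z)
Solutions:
 f(z) = C1 - z^2/2


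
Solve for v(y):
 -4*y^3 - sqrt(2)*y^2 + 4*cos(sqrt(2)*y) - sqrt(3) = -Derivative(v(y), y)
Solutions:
 v(y) = C1 + y^4 + sqrt(2)*y^3/3 + sqrt(3)*y - 2*sqrt(2)*sin(sqrt(2)*y)


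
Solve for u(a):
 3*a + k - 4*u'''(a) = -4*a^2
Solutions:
 u(a) = C1 + C2*a + C3*a^2 + a^5/60 + a^4/32 + a^3*k/24


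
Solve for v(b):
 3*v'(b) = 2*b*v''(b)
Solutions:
 v(b) = C1 + C2*b^(5/2)


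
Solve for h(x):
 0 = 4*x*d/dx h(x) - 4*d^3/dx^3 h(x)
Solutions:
 h(x) = C1 + Integral(C2*airyai(x) + C3*airybi(x), x)


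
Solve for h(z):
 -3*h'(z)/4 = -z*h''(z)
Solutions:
 h(z) = C1 + C2*z^(7/4)


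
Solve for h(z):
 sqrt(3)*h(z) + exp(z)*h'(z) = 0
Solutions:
 h(z) = C1*exp(sqrt(3)*exp(-z))


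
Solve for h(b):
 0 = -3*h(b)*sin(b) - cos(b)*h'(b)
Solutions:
 h(b) = C1*cos(b)^3


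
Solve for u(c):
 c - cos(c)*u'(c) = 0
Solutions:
 u(c) = C1 + Integral(c/cos(c), c)


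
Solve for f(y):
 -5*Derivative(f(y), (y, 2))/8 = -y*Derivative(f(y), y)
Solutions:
 f(y) = C1 + C2*erfi(2*sqrt(5)*y/5)


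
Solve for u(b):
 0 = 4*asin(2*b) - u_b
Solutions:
 u(b) = C1 + 4*b*asin(2*b) + 2*sqrt(1 - 4*b^2)


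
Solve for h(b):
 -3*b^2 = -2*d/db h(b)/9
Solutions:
 h(b) = C1 + 9*b^3/2


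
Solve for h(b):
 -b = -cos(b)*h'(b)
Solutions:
 h(b) = C1 + Integral(b/cos(b), b)


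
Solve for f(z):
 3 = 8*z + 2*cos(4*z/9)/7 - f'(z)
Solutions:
 f(z) = C1 + 4*z^2 - 3*z + 9*sin(4*z/9)/14


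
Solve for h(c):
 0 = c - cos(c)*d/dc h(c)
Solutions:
 h(c) = C1 + Integral(c/cos(c), c)


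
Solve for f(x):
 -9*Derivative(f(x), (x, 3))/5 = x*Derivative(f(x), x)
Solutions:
 f(x) = C1 + Integral(C2*airyai(-15^(1/3)*x/3) + C3*airybi(-15^(1/3)*x/3), x)


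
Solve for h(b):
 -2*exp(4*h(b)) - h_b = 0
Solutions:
 h(b) = log(-I*(1/(C1 + 8*b))^(1/4))
 h(b) = log(I*(1/(C1 + 8*b))^(1/4))
 h(b) = log(-(1/(C1 + 8*b))^(1/4))
 h(b) = log(1/(C1 + 8*b))/4


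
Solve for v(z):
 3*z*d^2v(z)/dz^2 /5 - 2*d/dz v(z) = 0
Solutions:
 v(z) = C1 + C2*z^(13/3)


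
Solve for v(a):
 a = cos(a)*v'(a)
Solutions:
 v(a) = C1 + Integral(a/cos(a), a)


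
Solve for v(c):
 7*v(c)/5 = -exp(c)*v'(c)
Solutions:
 v(c) = C1*exp(7*exp(-c)/5)


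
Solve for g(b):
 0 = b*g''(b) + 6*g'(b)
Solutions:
 g(b) = C1 + C2/b^5


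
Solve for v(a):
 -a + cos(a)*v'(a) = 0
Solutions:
 v(a) = C1 + Integral(a/cos(a), a)


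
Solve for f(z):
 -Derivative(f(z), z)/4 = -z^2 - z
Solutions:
 f(z) = C1 + 4*z^3/3 + 2*z^2


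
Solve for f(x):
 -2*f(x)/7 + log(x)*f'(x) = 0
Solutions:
 f(x) = C1*exp(2*li(x)/7)


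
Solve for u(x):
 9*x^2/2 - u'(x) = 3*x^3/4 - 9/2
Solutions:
 u(x) = C1 - 3*x^4/16 + 3*x^3/2 + 9*x/2


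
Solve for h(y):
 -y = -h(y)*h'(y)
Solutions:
 h(y) = -sqrt(C1 + y^2)
 h(y) = sqrt(C1 + y^2)


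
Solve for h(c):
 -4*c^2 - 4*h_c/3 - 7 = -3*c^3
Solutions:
 h(c) = C1 + 9*c^4/16 - c^3 - 21*c/4


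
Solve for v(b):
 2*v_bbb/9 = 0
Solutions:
 v(b) = C1 + C2*b + C3*b^2


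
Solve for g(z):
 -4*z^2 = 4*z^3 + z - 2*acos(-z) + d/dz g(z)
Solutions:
 g(z) = C1 - z^4 - 4*z^3/3 - z^2/2 + 2*z*acos(-z) + 2*sqrt(1 - z^2)


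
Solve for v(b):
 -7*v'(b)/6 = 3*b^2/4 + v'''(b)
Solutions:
 v(b) = C1 + C2*sin(sqrt(42)*b/6) + C3*cos(sqrt(42)*b/6) - 3*b^3/14 + 54*b/49


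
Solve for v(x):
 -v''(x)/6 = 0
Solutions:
 v(x) = C1 + C2*x


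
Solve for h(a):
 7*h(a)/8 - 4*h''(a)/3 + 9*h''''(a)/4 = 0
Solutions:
 h(a) = (C1*sin(2^(3/4)*sqrt(3)*7^(1/4)*a*sin(atan(sqrt(878)/16)/2)/6) + C2*cos(2^(3/4)*sqrt(3)*7^(1/4)*a*sin(atan(sqrt(878)/16)/2)/6))*exp(-2^(3/4)*sqrt(3)*7^(1/4)*a*cos(atan(sqrt(878)/16)/2)/6) + (C3*sin(2^(3/4)*sqrt(3)*7^(1/4)*a*sin(atan(sqrt(878)/16)/2)/6) + C4*cos(2^(3/4)*sqrt(3)*7^(1/4)*a*sin(atan(sqrt(878)/16)/2)/6))*exp(2^(3/4)*sqrt(3)*7^(1/4)*a*cos(atan(sqrt(878)/16)/2)/6)


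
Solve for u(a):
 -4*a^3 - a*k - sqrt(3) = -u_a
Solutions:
 u(a) = C1 + a^4 + a^2*k/2 + sqrt(3)*a


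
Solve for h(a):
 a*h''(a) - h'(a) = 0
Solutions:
 h(a) = C1 + C2*a^2


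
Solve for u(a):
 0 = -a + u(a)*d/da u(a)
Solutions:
 u(a) = -sqrt(C1 + a^2)
 u(a) = sqrt(C1 + a^2)


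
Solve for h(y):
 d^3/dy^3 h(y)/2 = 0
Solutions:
 h(y) = C1 + C2*y + C3*y^2


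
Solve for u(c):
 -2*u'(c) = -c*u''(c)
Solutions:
 u(c) = C1 + C2*c^3


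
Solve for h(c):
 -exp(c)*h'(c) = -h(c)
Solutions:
 h(c) = C1*exp(-exp(-c))


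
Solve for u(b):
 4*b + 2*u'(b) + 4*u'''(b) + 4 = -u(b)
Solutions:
 u(b) = C1*exp(-3^(1/3)*b*(-(9 + sqrt(105))^(1/3) + 2*3^(1/3)/(9 + sqrt(105))^(1/3))/12)*sin(3^(1/6)*b*(6/(9 + sqrt(105))^(1/3) + 3^(2/3)*(9 + sqrt(105))^(1/3))/12) + C2*exp(-3^(1/3)*b*(-(9 + sqrt(105))^(1/3) + 2*3^(1/3)/(9 + sqrt(105))^(1/3))/12)*cos(3^(1/6)*b*(6/(9 + sqrt(105))^(1/3) + 3^(2/3)*(9 + sqrt(105))^(1/3))/12) + C3*exp(3^(1/3)*b*(-(9 + sqrt(105))^(1/3) + 2*3^(1/3)/(9 + sqrt(105))^(1/3))/6) - 4*b + 4


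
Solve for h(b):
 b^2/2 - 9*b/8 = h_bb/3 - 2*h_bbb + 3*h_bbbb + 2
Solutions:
 h(b) = C1 + C4*exp(b/3) + b^4/8 + 39*b^3/16 + 219*b^2/8 + b*(C2 + C3*exp(b)^(1/3))


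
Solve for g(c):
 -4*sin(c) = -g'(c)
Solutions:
 g(c) = C1 - 4*cos(c)


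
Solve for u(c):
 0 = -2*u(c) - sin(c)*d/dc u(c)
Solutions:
 u(c) = C1*(cos(c) + 1)/(cos(c) - 1)


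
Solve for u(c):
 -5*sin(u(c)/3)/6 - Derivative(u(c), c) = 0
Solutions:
 5*c/6 + 3*log(cos(u(c)/3) - 1)/2 - 3*log(cos(u(c)/3) + 1)/2 = C1


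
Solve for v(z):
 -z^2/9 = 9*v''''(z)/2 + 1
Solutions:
 v(z) = C1 + C2*z + C3*z^2 + C4*z^3 - z^6/14580 - z^4/108


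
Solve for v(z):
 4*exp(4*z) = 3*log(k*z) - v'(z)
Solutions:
 v(z) = C1 + 3*z*log(k*z) - 3*z - exp(4*z)


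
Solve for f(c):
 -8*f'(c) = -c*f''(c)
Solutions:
 f(c) = C1 + C2*c^9


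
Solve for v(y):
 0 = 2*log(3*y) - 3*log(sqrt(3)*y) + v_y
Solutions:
 v(y) = C1 + y*log(y) - y - y*log(3)/2


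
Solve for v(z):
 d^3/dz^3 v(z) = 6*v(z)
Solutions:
 v(z) = C3*exp(6^(1/3)*z) + (C1*sin(2^(1/3)*3^(5/6)*z/2) + C2*cos(2^(1/3)*3^(5/6)*z/2))*exp(-6^(1/3)*z/2)


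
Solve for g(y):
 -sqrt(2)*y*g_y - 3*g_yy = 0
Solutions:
 g(y) = C1 + C2*erf(2^(3/4)*sqrt(3)*y/6)


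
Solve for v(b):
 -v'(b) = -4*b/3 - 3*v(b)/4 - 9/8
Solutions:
 v(b) = C1*exp(3*b/4) - 16*b/9 - 209/54


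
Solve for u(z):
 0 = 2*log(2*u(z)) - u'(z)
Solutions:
 -Integral(1/(log(_y) + log(2)), (_y, u(z)))/2 = C1 - z


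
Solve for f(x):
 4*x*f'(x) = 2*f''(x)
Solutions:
 f(x) = C1 + C2*erfi(x)


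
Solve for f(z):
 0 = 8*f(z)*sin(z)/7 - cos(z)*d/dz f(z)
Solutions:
 f(z) = C1/cos(z)^(8/7)


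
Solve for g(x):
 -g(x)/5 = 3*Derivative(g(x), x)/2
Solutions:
 g(x) = C1*exp(-2*x/15)


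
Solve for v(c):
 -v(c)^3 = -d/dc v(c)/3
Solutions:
 v(c) = -sqrt(2)*sqrt(-1/(C1 + 3*c))/2
 v(c) = sqrt(2)*sqrt(-1/(C1 + 3*c))/2


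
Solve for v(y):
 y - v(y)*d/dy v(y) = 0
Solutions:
 v(y) = -sqrt(C1 + y^2)
 v(y) = sqrt(C1 + y^2)


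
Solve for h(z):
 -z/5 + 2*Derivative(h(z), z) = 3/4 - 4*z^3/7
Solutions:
 h(z) = C1 - z^4/14 + z^2/20 + 3*z/8


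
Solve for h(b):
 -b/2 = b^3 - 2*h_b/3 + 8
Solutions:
 h(b) = C1 + 3*b^4/8 + 3*b^2/8 + 12*b


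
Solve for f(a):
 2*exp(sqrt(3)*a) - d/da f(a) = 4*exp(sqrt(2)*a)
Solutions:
 f(a) = C1 - 2*sqrt(2)*exp(sqrt(2)*a) + 2*sqrt(3)*exp(sqrt(3)*a)/3


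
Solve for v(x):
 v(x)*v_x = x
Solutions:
 v(x) = -sqrt(C1 + x^2)
 v(x) = sqrt(C1 + x^2)


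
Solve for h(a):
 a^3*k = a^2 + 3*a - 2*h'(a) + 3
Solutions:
 h(a) = C1 - a^4*k/8 + a^3/6 + 3*a^2/4 + 3*a/2


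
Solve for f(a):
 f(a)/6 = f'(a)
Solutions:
 f(a) = C1*exp(a/6)


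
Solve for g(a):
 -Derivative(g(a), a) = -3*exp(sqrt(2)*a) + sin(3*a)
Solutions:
 g(a) = C1 + 3*sqrt(2)*exp(sqrt(2)*a)/2 + cos(3*a)/3


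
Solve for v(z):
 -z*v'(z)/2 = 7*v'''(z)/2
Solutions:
 v(z) = C1 + Integral(C2*airyai(-7^(2/3)*z/7) + C3*airybi(-7^(2/3)*z/7), z)


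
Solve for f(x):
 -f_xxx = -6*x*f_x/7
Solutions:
 f(x) = C1 + Integral(C2*airyai(6^(1/3)*7^(2/3)*x/7) + C3*airybi(6^(1/3)*7^(2/3)*x/7), x)


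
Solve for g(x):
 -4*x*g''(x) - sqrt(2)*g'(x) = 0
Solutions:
 g(x) = C1 + C2*x^(1 - sqrt(2)/4)


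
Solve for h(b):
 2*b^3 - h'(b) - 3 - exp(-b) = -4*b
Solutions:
 h(b) = C1 + b^4/2 + 2*b^2 - 3*b + exp(-b)


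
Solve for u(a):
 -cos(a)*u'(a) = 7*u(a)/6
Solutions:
 u(a) = C1*(sin(a) - 1)^(7/12)/(sin(a) + 1)^(7/12)


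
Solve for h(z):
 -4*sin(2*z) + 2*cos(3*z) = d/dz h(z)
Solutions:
 h(z) = C1 + 2*sin(3*z)/3 + 2*cos(2*z)


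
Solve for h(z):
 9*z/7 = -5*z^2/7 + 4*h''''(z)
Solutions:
 h(z) = C1 + C2*z + C3*z^2 + C4*z^3 + z^6/2016 + 3*z^5/1120


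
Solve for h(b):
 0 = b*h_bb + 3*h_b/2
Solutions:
 h(b) = C1 + C2/sqrt(b)


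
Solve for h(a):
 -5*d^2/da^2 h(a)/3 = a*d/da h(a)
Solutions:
 h(a) = C1 + C2*erf(sqrt(30)*a/10)


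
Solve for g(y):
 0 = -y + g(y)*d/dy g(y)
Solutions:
 g(y) = -sqrt(C1 + y^2)
 g(y) = sqrt(C1 + y^2)


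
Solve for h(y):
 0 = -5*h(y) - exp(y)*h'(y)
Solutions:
 h(y) = C1*exp(5*exp(-y))


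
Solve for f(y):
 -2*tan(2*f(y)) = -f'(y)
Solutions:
 f(y) = -asin(C1*exp(4*y))/2 + pi/2
 f(y) = asin(C1*exp(4*y))/2
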